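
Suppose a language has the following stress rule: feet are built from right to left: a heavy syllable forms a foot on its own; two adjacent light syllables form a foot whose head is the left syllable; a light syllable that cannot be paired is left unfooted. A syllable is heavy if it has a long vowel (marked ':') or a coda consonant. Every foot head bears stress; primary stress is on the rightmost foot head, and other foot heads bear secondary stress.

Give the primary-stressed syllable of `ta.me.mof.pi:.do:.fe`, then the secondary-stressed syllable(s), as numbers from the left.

primary 5, secondary 1, 3, 4

Weights: 1 ta L, 2 me L, 3 mof H, 4 pi: H, 5 do: H, 6 fe L.
Parse right to left (heavy = foot alone; LL = one foot; stranded L unfooted): (ˈta.me) (ˈmof) (ˈpi:) (ˈdo:) fe.
Foot heads: 1, 3, 4, 5.
Primary stress on the rightmost head = syllable 5.
Secondary stress on 1, 3, 4: ˌta.me.ˌmof.ˌpi:.ˈdo:.fe.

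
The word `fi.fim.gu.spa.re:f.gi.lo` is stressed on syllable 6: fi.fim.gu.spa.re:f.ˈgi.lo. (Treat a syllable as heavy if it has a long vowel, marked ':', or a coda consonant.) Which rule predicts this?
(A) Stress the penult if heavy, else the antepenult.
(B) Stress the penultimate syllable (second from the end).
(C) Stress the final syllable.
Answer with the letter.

B

Rule A → syllable 5 (observed: 6).
Rule B → syllable 6 ✓.
Rule C → syllable 7 (observed: 6).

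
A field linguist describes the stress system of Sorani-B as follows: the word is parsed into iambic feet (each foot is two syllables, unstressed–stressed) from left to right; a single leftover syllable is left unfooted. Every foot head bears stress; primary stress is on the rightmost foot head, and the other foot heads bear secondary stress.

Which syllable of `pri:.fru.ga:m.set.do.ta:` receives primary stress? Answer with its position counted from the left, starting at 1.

6

Parse left to right into iambic (σˈσ) feet: (pri:.ˈfru) (ga:m.ˈset) (do.ˈta:).
Foot heads (stressed positions): 2, 4, 6.
End Rule Rightmost: primary stress on the rightmost head = syllable 6.
Primary stress: syllable 6 → pri:.fru.ga:m.set.do.ˈta:.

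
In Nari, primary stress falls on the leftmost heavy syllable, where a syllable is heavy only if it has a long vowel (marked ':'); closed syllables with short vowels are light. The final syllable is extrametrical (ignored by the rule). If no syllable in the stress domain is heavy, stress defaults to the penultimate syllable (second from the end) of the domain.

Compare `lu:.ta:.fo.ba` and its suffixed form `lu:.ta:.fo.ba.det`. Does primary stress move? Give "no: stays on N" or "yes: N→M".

Base `lu:.ta:.fo.ba` (4 syllables):
  The final syllable (4, ba) is extrametrical; the stress domain is syllables 1–3.
  Weights: 1 lu: H, 2 ta: H, 3 fo L.
  Heavy syllables in the domain: 1, 2. The leftmost is syllable 1 (lu:).
  → primary stress on syllable 1.
Suffixed `lu:.ta:.fo.ba.det` (5 syllables):
  The final syllable (5, det) is extrametrical; the stress domain is syllables 1–4.
  Weights: 1 lu: H, 2 ta: H, 3 fo L, 4 ba L.
  Heavy syllables in the domain: 1, 2. The leftmost is syllable 1 (lu:).
  → primary stress on syllable 1.

no: stays on 1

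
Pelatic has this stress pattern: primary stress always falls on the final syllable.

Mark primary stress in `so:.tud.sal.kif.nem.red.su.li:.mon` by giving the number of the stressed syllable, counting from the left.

9

The word has 9 syllables; the final syllable is syllable 9 (mon).
Primary stress: syllable 9 → so:.tud.sal.kif.nem.red.su.li:.ˈmon.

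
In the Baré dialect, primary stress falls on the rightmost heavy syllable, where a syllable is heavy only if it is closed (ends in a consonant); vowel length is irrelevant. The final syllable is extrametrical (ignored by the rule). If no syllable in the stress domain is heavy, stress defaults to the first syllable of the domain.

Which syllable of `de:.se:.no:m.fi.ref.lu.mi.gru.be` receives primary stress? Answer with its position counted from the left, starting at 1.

The final syllable (9, be) is extrametrical; the stress domain is syllables 1–8.
Weights: 1 de: L, 2 se: L, 3 no:m H, 4 fi L, 5 ref H, 6 lu L, 7 mi L, 8 gru L.
Heavy syllables in the domain: 3, 5. The rightmost is syllable 5 (ref).
Primary stress: syllable 5 → de:.se:.no:m.fi.ˈref.lu.mi.gru.be.

5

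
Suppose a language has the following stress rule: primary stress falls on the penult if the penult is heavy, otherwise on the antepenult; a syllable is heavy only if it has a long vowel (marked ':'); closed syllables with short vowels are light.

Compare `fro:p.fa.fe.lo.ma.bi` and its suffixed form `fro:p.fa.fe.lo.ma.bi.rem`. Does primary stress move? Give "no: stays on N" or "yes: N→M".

yes: 4→5

Base `fro:p.fa.fe.lo.ma.bi` (6 syllables):
  Weights: 4 lo L, 5 ma L, 6 bi L.
  The penult (syllable 5, ma) is light, so stress falls on the antepenult (syllable 4, lo).
  → primary stress on syllable 4.
Suffixed `fro:p.fa.fe.lo.ma.bi.rem` (7 syllables):
  Weights: 5 ma L, 6 bi L, 7 rem L.
  The penult (syllable 6, bi) is light, so stress falls on the antepenult (syllable 5, ma).
  → primary stress on syllable 5.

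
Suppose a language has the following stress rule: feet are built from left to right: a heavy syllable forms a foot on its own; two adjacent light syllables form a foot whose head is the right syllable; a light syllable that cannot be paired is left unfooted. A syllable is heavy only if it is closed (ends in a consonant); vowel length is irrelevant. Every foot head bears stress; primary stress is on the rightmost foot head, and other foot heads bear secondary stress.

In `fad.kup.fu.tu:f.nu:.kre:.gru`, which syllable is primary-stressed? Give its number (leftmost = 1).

6

Weights: 1 fad H, 2 kup H, 3 fu L, 4 tu:f H, 5 nu: L, 6 kre: L, 7 gru L.
Parse left to right (heavy = foot alone; LL = one foot; stranded L unfooted): (ˈfad) (ˈkup) fu (ˈtu:f) (nu:.ˈkre:) gru.
Foot heads: 1, 2, 4, 6.
Primary stress on the rightmost head = syllable 6.
Primary stress: syllable 6 → fad.kup.fu.tu:f.nu:.ˈkre:.gru.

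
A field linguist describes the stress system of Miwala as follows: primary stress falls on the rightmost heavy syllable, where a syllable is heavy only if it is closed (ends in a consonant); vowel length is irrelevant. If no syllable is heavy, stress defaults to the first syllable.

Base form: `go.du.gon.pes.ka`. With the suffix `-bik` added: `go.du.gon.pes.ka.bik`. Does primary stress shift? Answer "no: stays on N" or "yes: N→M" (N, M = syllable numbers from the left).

Base `go.du.gon.pes.ka` (5 syllables):
  Weights: 1 go L, 2 du L, 3 gon H, 4 pes H, 5 ka L.
  Heavy syllables in the domain: 3, 4. The rightmost is syllable 4 (pes).
  → primary stress on syllable 4.
Suffixed `go.du.gon.pes.ka.bik` (6 syllables):
  Weights: 1 go L, 2 du L, 3 gon H, 4 pes H, 5 ka L, 6 bik H.
  Heavy syllables in the domain: 3, 4, 6. The rightmost is syllable 6 (bik).
  → primary stress on syllable 6.

yes: 4→6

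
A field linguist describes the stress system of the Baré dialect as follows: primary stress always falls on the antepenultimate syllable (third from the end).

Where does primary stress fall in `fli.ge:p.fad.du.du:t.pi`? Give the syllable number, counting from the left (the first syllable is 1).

The word has 6 syllables; the antepenultimate syllable (third from the end) is syllable 4 (du).
Primary stress: syllable 4 → fli.ge:p.fad.ˈdu.du:t.pi.

4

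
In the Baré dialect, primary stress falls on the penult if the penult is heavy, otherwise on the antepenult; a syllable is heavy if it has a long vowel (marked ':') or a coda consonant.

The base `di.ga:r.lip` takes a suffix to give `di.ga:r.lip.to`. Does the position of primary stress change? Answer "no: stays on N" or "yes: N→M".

Base `di.ga:r.lip` (3 syllables):
  Weights: 1 di L, 2 ga:r H, 3 lip H.
  The penult (syllable 2, ga:r) is heavy, so it takes stress.
  → primary stress on syllable 2.
Suffixed `di.ga:r.lip.to` (4 syllables):
  Weights: 2 ga:r H, 3 lip H, 4 to L.
  The penult (syllable 3, lip) is heavy, so it takes stress.
  → primary stress on syllable 3.

yes: 2→3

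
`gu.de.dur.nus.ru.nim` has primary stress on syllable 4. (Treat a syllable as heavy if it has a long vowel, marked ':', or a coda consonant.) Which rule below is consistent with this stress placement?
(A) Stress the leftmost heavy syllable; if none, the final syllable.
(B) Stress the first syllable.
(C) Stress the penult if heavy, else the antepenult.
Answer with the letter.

C

Rule A → syllable 3 (observed: 4).
Rule B → syllable 1 (observed: 4).
Rule C → syllable 4 ✓.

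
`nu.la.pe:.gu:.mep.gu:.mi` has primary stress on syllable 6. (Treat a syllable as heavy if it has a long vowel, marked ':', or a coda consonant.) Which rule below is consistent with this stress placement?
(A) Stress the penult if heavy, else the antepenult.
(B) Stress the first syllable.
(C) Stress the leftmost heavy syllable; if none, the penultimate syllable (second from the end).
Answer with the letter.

A

Rule A → syllable 6 ✓.
Rule B → syllable 1 (observed: 6).
Rule C → syllable 3 (observed: 6).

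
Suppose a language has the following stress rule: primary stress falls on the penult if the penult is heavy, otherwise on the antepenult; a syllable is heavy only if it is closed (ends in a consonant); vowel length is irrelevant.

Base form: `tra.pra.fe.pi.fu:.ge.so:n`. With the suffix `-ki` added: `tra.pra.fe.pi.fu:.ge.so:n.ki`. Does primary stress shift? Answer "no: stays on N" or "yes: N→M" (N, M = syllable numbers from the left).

yes: 5→7

Base `tra.pra.fe.pi.fu:.ge.so:n` (7 syllables):
  Weights: 5 fu: L, 6 ge L, 7 so:n H.
  The penult (syllable 6, ge) is light, so stress falls on the antepenult (syllable 5, fu:).
  → primary stress on syllable 5.
Suffixed `tra.pra.fe.pi.fu:.ge.so:n.ki` (8 syllables):
  Weights: 6 ge L, 7 so:n H, 8 ki L.
  The penult (syllable 7, so:n) is heavy, so it takes stress.
  → primary stress on syllable 7.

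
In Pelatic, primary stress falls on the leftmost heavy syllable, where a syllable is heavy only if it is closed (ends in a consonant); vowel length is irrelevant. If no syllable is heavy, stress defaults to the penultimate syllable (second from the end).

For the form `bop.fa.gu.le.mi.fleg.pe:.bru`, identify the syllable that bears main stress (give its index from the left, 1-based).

Weights: 1 bop H, 2 fa L, 3 gu L, 4 le L, 5 mi L, 6 fleg H, 7 pe: L, 8 bru L.
Heavy syllables in the domain: 1, 6. The leftmost is syllable 1 (bop).
Primary stress: syllable 1 → ˈbop.fa.gu.le.mi.fleg.pe:.bru.

1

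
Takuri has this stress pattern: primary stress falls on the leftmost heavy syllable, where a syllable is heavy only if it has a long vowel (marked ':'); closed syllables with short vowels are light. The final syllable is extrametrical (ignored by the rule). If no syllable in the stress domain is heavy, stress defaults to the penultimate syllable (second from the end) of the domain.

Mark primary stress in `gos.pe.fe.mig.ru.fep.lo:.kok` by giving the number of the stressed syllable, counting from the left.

7

The final syllable (8, kok) is extrametrical; the stress domain is syllables 1–7.
Weights: 1 gos L, 2 pe L, 3 fe L, 4 mig L, 5 ru L, 6 fep L, 7 lo: H.
Heavy syllables in the domain: 7. The leftmost is syllable 7 (lo:).
Primary stress: syllable 7 → gos.pe.fe.mig.ru.fep.ˈlo:.kok.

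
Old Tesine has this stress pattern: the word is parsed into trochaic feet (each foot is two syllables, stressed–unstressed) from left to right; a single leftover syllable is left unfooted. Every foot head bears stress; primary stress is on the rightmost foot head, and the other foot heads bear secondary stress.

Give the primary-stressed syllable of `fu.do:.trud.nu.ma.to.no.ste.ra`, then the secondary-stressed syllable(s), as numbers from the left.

Parse left to right into trochaic (ˈσσ) feet: (ˈfu.do:) (ˈtrud.nu) (ˈma.to) (ˈno.ste) ra. Syllable 9 is left unfooted.
Foot heads (stressed positions): 1, 3, 5, 7.
End Rule Rightmost: primary stress on the rightmost head = syllable 7.
Secondary stress on 1, 3, 5: ˌfu.do:.ˌtrud.nu.ˌma.to.ˈno.ste.ra.

primary 7, secondary 1, 3, 5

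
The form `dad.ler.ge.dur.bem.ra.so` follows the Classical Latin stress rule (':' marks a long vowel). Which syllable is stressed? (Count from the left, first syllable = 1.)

5

Classical Latin: stress the penult if heavy (long vowel or closed), else the antepenult.
Weights: 5 bem H, 6 ra L, 7 so L.
The penult (syllable 6, ra) is light, so stress falls on the antepenult (syllable 5, bem).
Stress on syllable 5: dad.ler.ge.dur.ˈbem.ra.so.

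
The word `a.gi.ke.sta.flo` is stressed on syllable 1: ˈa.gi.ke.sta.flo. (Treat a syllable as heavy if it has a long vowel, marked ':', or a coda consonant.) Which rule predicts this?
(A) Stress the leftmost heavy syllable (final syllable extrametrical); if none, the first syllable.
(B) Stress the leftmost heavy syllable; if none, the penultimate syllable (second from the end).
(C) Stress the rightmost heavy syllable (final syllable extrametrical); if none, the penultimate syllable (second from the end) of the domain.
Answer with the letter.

A

Rule A → syllable 1 ✓.
Rule B → syllable 4 (observed: 1).
Rule C → syllable 3 (observed: 1).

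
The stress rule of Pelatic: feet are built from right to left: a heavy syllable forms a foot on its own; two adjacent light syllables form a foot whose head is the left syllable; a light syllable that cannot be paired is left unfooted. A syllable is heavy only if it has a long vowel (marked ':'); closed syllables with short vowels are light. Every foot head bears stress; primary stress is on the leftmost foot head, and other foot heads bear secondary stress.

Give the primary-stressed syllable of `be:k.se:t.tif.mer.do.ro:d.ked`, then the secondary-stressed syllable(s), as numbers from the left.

Weights: 1 be:k H, 2 se:t H, 3 tif L, 4 mer L, 5 do L, 6 ro:d H, 7 ked L.
Parse right to left (heavy = foot alone; LL = one foot; stranded L unfooted): (ˈbe:k) (ˈse:t) tif (ˈmer.do) (ˈro:d) ked.
Foot heads: 1, 2, 4, 6.
Primary stress on the leftmost head = syllable 1.
Secondary stress on 2, 4, 6: ˈbe:k.ˌse:t.tif.ˌmer.do.ˌro:d.ked.

primary 1, secondary 2, 4, 6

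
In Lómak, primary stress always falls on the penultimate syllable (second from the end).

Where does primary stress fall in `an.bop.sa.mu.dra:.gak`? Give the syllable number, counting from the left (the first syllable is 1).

The word has 6 syllables; the penultimate syllable (second from the end) is syllable 5 (dra:).
Primary stress: syllable 5 → an.bop.sa.mu.ˈdra:.gak.

5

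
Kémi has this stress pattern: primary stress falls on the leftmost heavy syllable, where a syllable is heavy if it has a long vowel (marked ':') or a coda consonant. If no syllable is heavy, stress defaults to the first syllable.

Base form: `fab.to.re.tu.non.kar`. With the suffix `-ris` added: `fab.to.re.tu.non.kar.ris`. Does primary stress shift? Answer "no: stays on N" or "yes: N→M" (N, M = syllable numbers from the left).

no: stays on 1

Base `fab.to.re.tu.non.kar` (6 syllables):
  Weights: 1 fab H, 2 to L, 3 re L, 4 tu L, 5 non H, 6 kar H.
  Heavy syllables in the domain: 1, 5, 6. The leftmost is syllable 1 (fab).
  → primary stress on syllable 1.
Suffixed `fab.to.re.tu.non.kar.ris` (7 syllables):
  Weights: 1 fab H, 2 to L, 3 re L, 4 tu L, 5 non H, 6 kar H, 7 ris H.
  Heavy syllables in the domain: 1, 5, 6, 7. The leftmost is syllable 1 (fab).
  → primary stress on syllable 1.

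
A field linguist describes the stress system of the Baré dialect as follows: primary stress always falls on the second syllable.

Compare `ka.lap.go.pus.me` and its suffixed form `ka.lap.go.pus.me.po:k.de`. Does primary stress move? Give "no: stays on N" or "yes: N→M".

no: stays on 2

Base `ka.lap.go.pus.me` (5 syllables):
  The word has 5 syllables; the second syllable is syllable 2 (lap).
  → primary stress on syllable 2.
Suffixed `ka.lap.go.pus.me.po:k.de` (7 syllables):
  The word has 7 syllables; the second syllable is syllable 2 (lap).
  → primary stress on syllable 2.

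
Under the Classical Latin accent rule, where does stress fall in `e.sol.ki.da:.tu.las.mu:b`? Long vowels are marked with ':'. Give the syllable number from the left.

6

Classical Latin: stress the penult if heavy (long vowel or closed), else the antepenult.
Weights: 5 tu L, 6 las H, 7 mu:b H.
The penult (syllable 6, las) is heavy, so it takes stress.
Stress on syllable 6: e.sol.ki.da:.tu.ˈlas.mu:b.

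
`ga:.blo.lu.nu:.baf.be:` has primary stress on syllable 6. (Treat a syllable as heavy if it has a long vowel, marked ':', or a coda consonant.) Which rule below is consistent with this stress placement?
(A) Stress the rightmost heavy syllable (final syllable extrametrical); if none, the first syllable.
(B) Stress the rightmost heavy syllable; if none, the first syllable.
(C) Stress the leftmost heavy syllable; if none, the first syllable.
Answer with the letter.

Rule A → syllable 5 (observed: 6).
Rule B → syllable 6 ✓.
Rule C → syllable 1 (observed: 6).

B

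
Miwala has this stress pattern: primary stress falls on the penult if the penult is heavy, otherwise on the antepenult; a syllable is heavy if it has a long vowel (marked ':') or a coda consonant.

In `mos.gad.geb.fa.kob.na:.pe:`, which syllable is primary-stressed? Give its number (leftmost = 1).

Weights: 5 kob H, 6 na: H, 7 pe: H.
The penult (syllable 6, na:) is heavy, so it takes stress.
Primary stress: syllable 6 → mos.gad.geb.fa.kob.ˈna:.pe:.

6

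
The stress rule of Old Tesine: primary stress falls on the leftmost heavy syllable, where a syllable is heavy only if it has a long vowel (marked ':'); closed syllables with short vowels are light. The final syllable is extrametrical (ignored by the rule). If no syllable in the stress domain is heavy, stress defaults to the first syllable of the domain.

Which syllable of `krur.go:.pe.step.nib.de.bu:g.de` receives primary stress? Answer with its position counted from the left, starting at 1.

The final syllable (8, de) is extrametrical; the stress domain is syllables 1–7.
Weights: 1 krur L, 2 go: H, 3 pe L, 4 step L, 5 nib L, 6 de L, 7 bu:g H.
Heavy syllables in the domain: 2, 7. The leftmost is syllable 2 (go:).
Primary stress: syllable 2 → krur.ˈgo:.pe.step.nib.de.bu:g.de.

2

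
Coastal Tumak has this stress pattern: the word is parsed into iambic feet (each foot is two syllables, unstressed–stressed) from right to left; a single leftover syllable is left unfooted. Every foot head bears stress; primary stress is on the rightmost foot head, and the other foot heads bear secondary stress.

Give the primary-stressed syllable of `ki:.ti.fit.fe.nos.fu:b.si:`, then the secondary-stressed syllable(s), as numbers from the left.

Parse right to left into iambic (σˈσ) feet: ki: (ti.ˈfit) (fe.ˈnos) (fu:b.ˈsi:). Syllable 1 is left unfooted.
Foot heads (stressed positions): 3, 5, 7.
End Rule Rightmost: primary stress on the rightmost head = syllable 7.
Secondary stress on 3, 5: ki:.ti.ˌfit.fe.ˌnos.fu:b.ˈsi:.

primary 7, secondary 3, 5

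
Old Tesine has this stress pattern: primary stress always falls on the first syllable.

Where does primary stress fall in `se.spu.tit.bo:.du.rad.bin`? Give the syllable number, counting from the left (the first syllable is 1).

1

The word has 7 syllables; the first syllable is syllable 1 (se).
Primary stress: syllable 1 → ˈse.spu.tit.bo:.du.rad.bin.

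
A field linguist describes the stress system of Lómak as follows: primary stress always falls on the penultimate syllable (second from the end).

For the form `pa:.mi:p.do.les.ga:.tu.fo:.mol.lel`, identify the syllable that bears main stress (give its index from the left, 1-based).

8

The word has 9 syllables; the penultimate syllable (second from the end) is syllable 8 (mol).
Primary stress: syllable 8 → pa:.mi:p.do.les.ga:.tu.fo:.ˈmol.lel.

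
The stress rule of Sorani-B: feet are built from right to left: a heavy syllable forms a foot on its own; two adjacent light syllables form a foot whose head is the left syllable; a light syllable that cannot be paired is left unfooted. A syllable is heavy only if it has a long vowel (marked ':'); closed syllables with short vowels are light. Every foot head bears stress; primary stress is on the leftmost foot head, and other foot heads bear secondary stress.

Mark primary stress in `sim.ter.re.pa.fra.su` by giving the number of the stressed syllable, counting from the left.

1

Weights: 1 sim L, 2 ter L, 3 re L, 4 pa L, 5 fra L, 6 su L.
Parse right to left (heavy = foot alone; LL = one foot; stranded L unfooted): (ˈsim.ter) (ˈre.pa) (ˈfra.su).
Foot heads: 1, 3, 5.
Primary stress on the leftmost head = syllable 1.
Primary stress: syllable 1 → ˈsim.ter.re.pa.fra.su.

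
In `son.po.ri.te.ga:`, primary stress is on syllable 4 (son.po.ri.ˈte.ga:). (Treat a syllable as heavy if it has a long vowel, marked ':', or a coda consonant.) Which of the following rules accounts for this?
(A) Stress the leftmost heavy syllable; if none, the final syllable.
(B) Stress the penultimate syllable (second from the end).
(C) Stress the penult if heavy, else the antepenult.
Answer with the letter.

Rule A → syllable 1 (observed: 4).
Rule B → syllable 4 ✓.
Rule C → syllable 3 (observed: 4).

B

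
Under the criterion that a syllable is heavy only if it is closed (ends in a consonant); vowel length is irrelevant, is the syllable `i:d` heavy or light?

`i:d`: long vowel, closed (coda /d/). Closed (coda /d/) → heavy.

heavy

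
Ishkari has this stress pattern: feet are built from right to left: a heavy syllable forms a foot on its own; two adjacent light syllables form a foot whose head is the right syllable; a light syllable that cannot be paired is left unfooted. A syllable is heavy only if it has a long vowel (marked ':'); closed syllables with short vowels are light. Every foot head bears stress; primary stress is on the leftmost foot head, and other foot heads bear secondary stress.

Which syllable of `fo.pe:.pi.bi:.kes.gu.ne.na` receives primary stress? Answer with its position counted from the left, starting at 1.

2

Weights: 1 fo L, 2 pe: H, 3 pi L, 4 bi: H, 5 kes L, 6 gu L, 7 ne L, 8 na L.
Parse right to left (heavy = foot alone; LL = one foot; stranded L unfooted): fo (ˈpe:) pi (ˈbi:) (kes.ˈgu) (ne.ˈna).
Foot heads: 2, 4, 6, 8.
Primary stress on the leftmost head = syllable 2.
Primary stress: syllable 2 → fo.ˈpe:.pi.bi:.kes.gu.ne.na.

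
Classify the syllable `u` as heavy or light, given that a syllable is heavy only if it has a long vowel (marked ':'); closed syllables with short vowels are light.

light

`u`: short vowel, open (no coda). Short vowel → light.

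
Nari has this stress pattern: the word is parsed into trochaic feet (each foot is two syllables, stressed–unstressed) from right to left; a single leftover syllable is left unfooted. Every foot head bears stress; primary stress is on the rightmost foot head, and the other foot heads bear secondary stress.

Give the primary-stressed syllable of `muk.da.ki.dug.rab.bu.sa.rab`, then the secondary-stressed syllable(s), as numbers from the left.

primary 7, secondary 1, 3, 5

Parse right to left into trochaic (ˈσσ) feet: (ˈmuk.da) (ˈki.dug) (ˈrab.bu) (ˈsa.rab).
Foot heads (stressed positions): 1, 3, 5, 7.
End Rule Rightmost: primary stress on the rightmost head = syllable 7.
Secondary stress on 1, 3, 5: ˌmuk.da.ˌki.dug.ˌrab.bu.ˈsa.rab.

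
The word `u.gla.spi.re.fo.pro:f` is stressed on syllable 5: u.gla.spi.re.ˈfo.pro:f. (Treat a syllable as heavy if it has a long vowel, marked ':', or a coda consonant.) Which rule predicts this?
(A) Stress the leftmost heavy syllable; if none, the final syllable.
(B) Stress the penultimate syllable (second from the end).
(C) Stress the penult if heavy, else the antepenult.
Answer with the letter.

Rule A → syllable 6 (observed: 5).
Rule B → syllable 5 ✓.
Rule C → syllable 4 (observed: 5).

B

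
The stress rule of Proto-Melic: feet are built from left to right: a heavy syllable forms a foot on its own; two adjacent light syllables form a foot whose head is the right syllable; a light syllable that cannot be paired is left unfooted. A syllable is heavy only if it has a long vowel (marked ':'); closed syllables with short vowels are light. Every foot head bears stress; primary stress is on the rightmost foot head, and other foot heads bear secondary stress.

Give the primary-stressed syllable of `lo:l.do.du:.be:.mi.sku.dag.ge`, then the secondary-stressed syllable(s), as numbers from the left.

Weights: 1 lo:l H, 2 do L, 3 du: H, 4 be: H, 5 mi L, 6 sku L, 7 dag L, 8 ge L.
Parse left to right (heavy = foot alone; LL = one foot; stranded L unfooted): (ˈlo:l) do (ˈdu:) (ˈbe:) (mi.ˈsku) (dag.ˈge).
Foot heads: 1, 3, 4, 6, 8.
Primary stress on the rightmost head = syllable 8.
Secondary stress on 1, 3, 4, 6: ˌlo:l.do.ˌdu:.ˌbe:.mi.ˌsku.dag.ˈge.

primary 8, secondary 1, 3, 4, 6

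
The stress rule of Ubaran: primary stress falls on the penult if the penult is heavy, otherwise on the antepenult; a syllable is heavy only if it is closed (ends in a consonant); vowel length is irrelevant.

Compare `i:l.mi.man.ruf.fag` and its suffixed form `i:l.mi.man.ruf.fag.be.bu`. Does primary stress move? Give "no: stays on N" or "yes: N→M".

Base `i:l.mi.man.ruf.fag` (5 syllables):
  Weights: 3 man H, 4 ruf H, 5 fag H.
  The penult (syllable 4, ruf) is heavy, so it takes stress.
  → primary stress on syllable 4.
Suffixed `i:l.mi.man.ruf.fag.be.bu` (7 syllables):
  Weights: 5 fag H, 6 be L, 7 bu L.
  The penult (syllable 6, be) is light, so stress falls on the antepenult (syllable 5, fag).
  → primary stress on syllable 5.

yes: 4→5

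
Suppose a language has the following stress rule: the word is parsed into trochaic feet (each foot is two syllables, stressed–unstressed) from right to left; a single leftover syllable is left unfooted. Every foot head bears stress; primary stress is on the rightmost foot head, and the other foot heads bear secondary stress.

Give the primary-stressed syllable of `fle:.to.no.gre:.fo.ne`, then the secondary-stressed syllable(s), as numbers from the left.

Parse right to left into trochaic (ˈσσ) feet: (ˈfle:.to) (ˈno.gre:) (ˈfo.ne).
Foot heads (stressed positions): 1, 3, 5.
End Rule Rightmost: primary stress on the rightmost head = syllable 5.
Secondary stress on 1, 3: ˌfle:.to.ˌno.gre:.ˈfo.ne.

primary 5, secondary 1, 3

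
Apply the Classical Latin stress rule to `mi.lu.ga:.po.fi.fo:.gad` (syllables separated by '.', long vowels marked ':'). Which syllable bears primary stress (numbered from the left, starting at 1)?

6

Classical Latin: stress the penult if heavy (long vowel or closed), else the antepenult.
Weights: 5 fi L, 6 fo: H, 7 gad H.
The penult (syllable 6, fo:) is heavy, so it takes stress.
Stress on syllable 6: mi.lu.ga:.po.fi.ˈfo:.gad.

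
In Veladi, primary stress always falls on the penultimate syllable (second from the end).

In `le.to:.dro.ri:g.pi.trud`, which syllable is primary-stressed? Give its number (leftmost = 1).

The word has 6 syllables; the penultimate syllable (second from the end) is syllable 5 (pi).
Primary stress: syllable 5 → le.to:.dro.ri:g.ˈpi.trud.

5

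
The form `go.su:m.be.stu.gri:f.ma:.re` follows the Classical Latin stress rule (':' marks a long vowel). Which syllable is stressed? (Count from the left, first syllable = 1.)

Classical Latin: stress the penult if heavy (long vowel or closed), else the antepenult.
Weights: 5 gri:f H, 6 ma: H, 7 re L.
The penult (syllable 6, ma:) is heavy, so it takes stress.
Stress on syllable 6: go.su:m.be.stu.gri:f.ˈma:.re.

6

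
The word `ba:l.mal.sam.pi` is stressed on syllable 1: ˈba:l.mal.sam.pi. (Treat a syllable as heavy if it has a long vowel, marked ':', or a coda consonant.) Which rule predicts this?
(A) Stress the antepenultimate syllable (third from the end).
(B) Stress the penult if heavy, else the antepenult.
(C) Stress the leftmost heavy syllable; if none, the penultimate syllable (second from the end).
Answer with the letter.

Rule A → syllable 2 (observed: 1).
Rule B → syllable 3 (observed: 1).
Rule C → syllable 1 ✓.

C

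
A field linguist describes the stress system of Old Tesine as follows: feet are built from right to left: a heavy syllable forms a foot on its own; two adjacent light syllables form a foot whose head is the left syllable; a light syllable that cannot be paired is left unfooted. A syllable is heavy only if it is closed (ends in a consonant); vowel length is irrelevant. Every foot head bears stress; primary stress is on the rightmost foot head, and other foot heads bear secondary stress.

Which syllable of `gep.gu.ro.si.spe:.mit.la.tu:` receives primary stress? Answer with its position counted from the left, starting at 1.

Weights: 1 gep H, 2 gu L, 3 ro L, 4 si L, 5 spe: L, 6 mit H, 7 la L, 8 tu: L.
Parse right to left (heavy = foot alone; LL = one foot; stranded L unfooted): (ˈgep) (ˈgu.ro) (ˈsi.spe:) (ˈmit) (ˈla.tu:).
Foot heads: 1, 2, 4, 6, 7.
Primary stress on the rightmost head = syllable 7.
Primary stress: syllable 7 → gep.gu.ro.si.spe:.mit.ˈla.tu:.

7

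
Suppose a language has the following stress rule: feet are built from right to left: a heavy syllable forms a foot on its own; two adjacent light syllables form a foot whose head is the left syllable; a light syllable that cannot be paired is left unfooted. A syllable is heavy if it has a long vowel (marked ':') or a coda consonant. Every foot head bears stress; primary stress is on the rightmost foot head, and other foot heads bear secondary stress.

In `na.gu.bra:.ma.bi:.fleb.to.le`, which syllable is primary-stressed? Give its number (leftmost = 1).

7

Weights: 1 na L, 2 gu L, 3 bra: H, 4 ma L, 5 bi: H, 6 fleb H, 7 to L, 8 le L.
Parse right to left (heavy = foot alone; LL = one foot; stranded L unfooted): (ˈna.gu) (ˈbra:) ma (ˈbi:) (ˈfleb) (ˈto.le).
Foot heads: 1, 3, 5, 6, 7.
Primary stress on the rightmost head = syllable 7.
Primary stress: syllable 7 → na.gu.bra:.ma.bi:.fleb.ˈto.le.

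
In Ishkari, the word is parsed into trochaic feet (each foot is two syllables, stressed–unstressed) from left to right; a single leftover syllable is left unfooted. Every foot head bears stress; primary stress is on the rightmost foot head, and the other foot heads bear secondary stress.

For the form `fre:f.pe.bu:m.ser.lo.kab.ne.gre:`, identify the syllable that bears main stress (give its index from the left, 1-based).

7

Parse left to right into trochaic (ˈσσ) feet: (ˈfre:f.pe) (ˈbu:m.ser) (ˈlo.kab) (ˈne.gre:).
Foot heads (stressed positions): 1, 3, 5, 7.
End Rule Rightmost: primary stress on the rightmost head = syllable 7.
Primary stress: syllable 7 → fre:f.pe.bu:m.ser.lo.kab.ˈne.gre:.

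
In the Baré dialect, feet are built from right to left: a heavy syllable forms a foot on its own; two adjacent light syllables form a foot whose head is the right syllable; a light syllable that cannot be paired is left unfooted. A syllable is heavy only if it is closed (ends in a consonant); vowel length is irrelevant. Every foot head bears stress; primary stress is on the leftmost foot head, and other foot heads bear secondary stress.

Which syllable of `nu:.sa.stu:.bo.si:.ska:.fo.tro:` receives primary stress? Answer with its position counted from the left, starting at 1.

Weights: 1 nu: L, 2 sa L, 3 stu: L, 4 bo L, 5 si: L, 6 ska: L, 7 fo L, 8 tro: L.
Parse right to left (heavy = foot alone; LL = one foot; stranded L unfooted): (nu:.ˈsa) (stu:.ˈbo) (si:.ˈska:) (fo.ˈtro:).
Foot heads: 2, 4, 6, 8.
Primary stress on the leftmost head = syllable 2.
Primary stress: syllable 2 → nu:.ˈsa.stu:.bo.si:.ska:.fo.tro:.

2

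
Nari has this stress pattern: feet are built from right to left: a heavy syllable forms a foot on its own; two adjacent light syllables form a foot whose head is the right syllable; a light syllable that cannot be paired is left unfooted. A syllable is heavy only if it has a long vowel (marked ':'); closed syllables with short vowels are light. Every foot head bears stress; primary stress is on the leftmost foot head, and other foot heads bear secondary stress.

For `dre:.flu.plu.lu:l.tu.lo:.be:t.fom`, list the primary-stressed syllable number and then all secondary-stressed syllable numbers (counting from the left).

primary 1, secondary 3, 4, 6, 7

Weights: 1 dre: H, 2 flu L, 3 plu L, 4 lu:l H, 5 tu L, 6 lo: H, 7 be:t H, 8 fom L.
Parse right to left (heavy = foot alone; LL = one foot; stranded L unfooted): (ˈdre:) (flu.ˈplu) (ˈlu:l) tu (ˈlo:) (ˈbe:t) fom.
Foot heads: 1, 3, 4, 6, 7.
Primary stress on the leftmost head = syllable 1.
Secondary stress on 3, 4, 6, 7: ˈdre:.flu.ˌplu.ˌlu:l.tu.ˌlo:.ˌbe:t.fom.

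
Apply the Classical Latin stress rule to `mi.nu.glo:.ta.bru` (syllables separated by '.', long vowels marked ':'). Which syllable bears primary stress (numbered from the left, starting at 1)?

Classical Latin: stress the penult if heavy (long vowel or closed), else the antepenult.
Weights: 3 glo: H, 4 ta L, 5 bru L.
The penult (syllable 4, ta) is light, so stress falls on the antepenult (syllable 3, glo:).
Stress on syllable 3: mi.nu.ˈglo:.ta.bru.

3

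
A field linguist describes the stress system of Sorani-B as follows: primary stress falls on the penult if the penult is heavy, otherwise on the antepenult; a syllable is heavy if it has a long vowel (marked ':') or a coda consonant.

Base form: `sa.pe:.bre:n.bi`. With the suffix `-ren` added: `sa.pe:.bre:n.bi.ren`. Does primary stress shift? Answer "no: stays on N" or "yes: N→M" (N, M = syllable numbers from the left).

no: stays on 3

Base `sa.pe:.bre:n.bi` (4 syllables):
  Weights: 2 pe: H, 3 bre:n H, 4 bi L.
  The penult (syllable 3, bre:n) is heavy, so it takes stress.
  → primary stress on syllable 3.
Suffixed `sa.pe:.bre:n.bi.ren` (5 syllables):
  Weights: 3 bre:n H, 4 bi L, 5 ren H.
  The penult (syllable 4, bi) is light, so stress falls on the antepenult (syllable 3, bre:n).
  → primary stress on syllable 3.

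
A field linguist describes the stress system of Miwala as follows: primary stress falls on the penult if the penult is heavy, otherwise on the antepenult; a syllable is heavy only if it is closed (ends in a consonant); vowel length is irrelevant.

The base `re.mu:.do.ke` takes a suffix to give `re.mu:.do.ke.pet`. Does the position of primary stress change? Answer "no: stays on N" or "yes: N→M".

Base `re.mu:.do.ke` (4 syllables):
  Weights: 2 mu: L, 3 do L, 4 ke L.
  The penult (syllable 3, do) is light, so stress falls on the antepenult (syllable 2, mu:).
  → primary stress on syllable 2.
Suffixed `re.mu:.do.ke.pet` (5 syllables):
  Weights: 3 do L, 4 ke L, 5 pet H.
  The penult (syllable 4, ke) is light, so stress falls on the antepenult (syllable 3, do).
  → primary stress on syllable 3.

yes: 2→3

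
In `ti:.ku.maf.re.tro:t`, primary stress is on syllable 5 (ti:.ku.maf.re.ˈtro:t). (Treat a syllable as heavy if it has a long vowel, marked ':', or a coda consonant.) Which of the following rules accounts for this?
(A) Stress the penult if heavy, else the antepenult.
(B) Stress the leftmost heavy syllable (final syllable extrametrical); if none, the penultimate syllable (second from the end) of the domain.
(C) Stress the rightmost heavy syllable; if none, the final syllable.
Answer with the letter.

C

Rule A → syllable 3 (observed: 5).
Rule B → syllable 1 (observed: 5).
Rule C → syllable 5 ✓.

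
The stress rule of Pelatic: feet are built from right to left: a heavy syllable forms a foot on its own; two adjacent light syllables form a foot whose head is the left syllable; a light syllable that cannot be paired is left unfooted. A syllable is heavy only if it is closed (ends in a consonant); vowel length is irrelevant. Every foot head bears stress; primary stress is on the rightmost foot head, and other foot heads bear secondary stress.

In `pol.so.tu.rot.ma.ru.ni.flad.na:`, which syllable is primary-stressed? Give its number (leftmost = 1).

8

Weights: 1 pol H, 2 so L, 3 tu L, 4 rot H, 5 ma L, 6 ru L, 7 ni L, 8 flad H, 9 na: L.
Parse right to left (heavy = foot alone; LL = one foot; stranded L unfooted): (ˈpol) (ˈso.tu) (ˈrot) ma (ˈru.ni) (ˈflad) na:.
Foot heads: 1, 2, 4, 6, 8.
Primary stress on the rightmost head = syllable 8.
Primary stress: syllable 8 → pol.so.tu.rot.ma.ru.ni.ˈflad.na:.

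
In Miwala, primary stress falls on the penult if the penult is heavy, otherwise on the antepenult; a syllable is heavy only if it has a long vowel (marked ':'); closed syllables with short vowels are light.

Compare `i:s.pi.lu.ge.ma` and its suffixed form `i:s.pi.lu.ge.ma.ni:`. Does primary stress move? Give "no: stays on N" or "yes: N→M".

yes: 3→4

Base `i:s.pi.lu.ge.ma` (5 syllables):
  Weights: 3 lu L, 4 ge L, 5 ma L.
  The penult (syllable 4, ge) is light, so stress falls on the antepenult (syllable 3, lu).
  → primary stress on syllable 3.
Suffixed `i:s.pi.lu.ge.ma.ni:` (6 syllables):
  Weights: 4 ge L, 5 ma L, 6 ni: H.
  The penult (syllable 5, ma) is light, so stress falls on the antepenult (syllable 4, ge).
  → primary stress on syllable 4.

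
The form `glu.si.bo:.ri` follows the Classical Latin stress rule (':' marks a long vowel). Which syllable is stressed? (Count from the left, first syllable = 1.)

Classical Latin: stress the penult if heavy (long vowel or closed), else the antepenult.
Weights: 2 si L, 3 bo: H, 4 ri L.
The penult (syllable 3, bo:) is heavy, so it takes stress.
Stress on syllable 3: glu.si.ˈbo:.ri.

3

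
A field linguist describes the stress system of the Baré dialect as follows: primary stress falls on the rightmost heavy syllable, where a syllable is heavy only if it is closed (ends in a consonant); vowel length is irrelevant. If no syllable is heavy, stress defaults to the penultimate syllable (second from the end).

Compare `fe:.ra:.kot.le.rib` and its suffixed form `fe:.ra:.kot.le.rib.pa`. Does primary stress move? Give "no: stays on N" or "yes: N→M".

Base `fe:.ra:.kot.le.rib` (5 syllables):
  Weights: 1 fe: L, 2 ra: L, 3 kot H, 4 le L, 5 rib H.
  Heavy syllables in the domain: 3, 5. The rightmost is syllable 5 (rib).
  → primary stress on syllable 5.
Suffixed `fe:.ra:.kot.le.rib.pa` (6 syllables):
  Weights: 1 fe: L, 2 ra: L, 3 kot H, 4 le L, 5 rib H, 6 pa L.
  Heavy syllables in the domain: 3, 5. The rightmost is syllable 5 (rib).
  → primary stress on syllable 5.

no: stays on 5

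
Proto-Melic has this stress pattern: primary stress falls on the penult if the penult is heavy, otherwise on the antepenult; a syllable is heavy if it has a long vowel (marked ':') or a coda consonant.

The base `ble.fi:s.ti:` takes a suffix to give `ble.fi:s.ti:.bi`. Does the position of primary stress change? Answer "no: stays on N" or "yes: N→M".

Base `ble.fi:s.ti:` (3 syllables):
  Weights: 1 ble L, 2 fi:s H, 3 ti: H.
  The penult (syllable 2, fi:s) is heavy, so it takes stress.
  → primary stress on syllable 2.
Suffixed `ble.fi:s.ti:.bi` (4 syllables):
  Weights: 2 fi:s H, 3 ti: H, 4 bi L.
  The penult (syllable 3, ti:) is heavy, so it takes stress.
  → primary stress on syllable 3.

yes: 2→3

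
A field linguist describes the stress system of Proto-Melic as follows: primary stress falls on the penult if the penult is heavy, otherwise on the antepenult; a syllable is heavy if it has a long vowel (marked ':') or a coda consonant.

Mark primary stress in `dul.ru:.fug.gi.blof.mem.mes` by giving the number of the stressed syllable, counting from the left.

6

Weights: 5 blof H, 6 mem H, 7 mes H.
The penult (syllable 6, mem) is heavy, so it takes stress.
Primary stress: syllable 6 → dul.ru:.fug.gi.blof.ˈmem.mes.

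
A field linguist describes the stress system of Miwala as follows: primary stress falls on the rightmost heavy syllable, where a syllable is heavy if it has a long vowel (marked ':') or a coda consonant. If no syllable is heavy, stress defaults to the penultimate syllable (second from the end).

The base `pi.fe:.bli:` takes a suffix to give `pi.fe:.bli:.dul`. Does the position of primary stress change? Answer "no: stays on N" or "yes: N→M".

yes: 3→4

Base `pi.fe:.bli:` (3 syllables):
  Weights: 1 pi L, 2 fe: H, 3 bli: H.
  Heavy syllables in the domain: 2, 3. The rightmost is syllable 3 (bli:).
  → primary stress on syllable 3.
Suffixed `pi.fe:.bli:.dul` (4 syllables):
  Weights: 1 pi L, 2 fe: H, 3 bli: H, 4 dul H.
  Heavy syllables in the domain: 2, 3, 4. The rightmost is syllable 4 (dul).
  → primary stress on syllable 4.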